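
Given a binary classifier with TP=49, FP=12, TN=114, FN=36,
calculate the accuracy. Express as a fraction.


Accuracy = (TP + TN) / (TP + TN + FP + FN) = (49 + 114) / 211 = 163/211.

163/211


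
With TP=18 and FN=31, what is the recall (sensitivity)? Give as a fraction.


Recall = TP / (TP + FN) = 18 / 49 = 18/49.

18/49


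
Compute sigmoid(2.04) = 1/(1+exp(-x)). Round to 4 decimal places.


sigma(2.04) = 1/(1+e^(-2.04)) = 1/(1+0.130029) = 1/1.130029 = 0.8849.

0.8849


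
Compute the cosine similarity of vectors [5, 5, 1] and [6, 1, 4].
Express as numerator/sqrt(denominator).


dot = 39. |a|^2 = 51, |b|^2 = 53. cos = 39/sqrt(2703).

39/sqrt(2703)


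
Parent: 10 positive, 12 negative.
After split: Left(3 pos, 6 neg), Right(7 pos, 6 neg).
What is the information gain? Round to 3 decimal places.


H(parent) = 0.9940. H(left) = 0.9183, H(right) = 0.9957. Weighted = (9/22)*0.9183 + (13/22)*0.9957 = 0.9640. IG = 0.9940 - 0.9640 = 0.0300, which rounds to 0.030.

0.030


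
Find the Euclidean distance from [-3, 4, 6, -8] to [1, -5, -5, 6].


d = sqrt(sum of squared differences). (-3-1)^2=16, (4--5)^2=81, (6--5)^2=121, (-8-6)^2=196. Sum = 414.

sqrt(414)


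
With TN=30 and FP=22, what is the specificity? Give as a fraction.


Specificity = TN / (TN + FP) = 30 / 52 = 15/26.

15/26


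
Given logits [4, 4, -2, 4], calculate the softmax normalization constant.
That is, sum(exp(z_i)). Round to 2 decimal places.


Denom = e^4=54.5982 + e^4=54.5982 + e^-2=0.1353 + e^4=54.5982. Sum = 163.9299, which rounds to 163.93.

163.93


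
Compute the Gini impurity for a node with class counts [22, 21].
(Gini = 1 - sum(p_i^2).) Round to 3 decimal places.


Total = 43. Proportions: 22/43, 21/43. sum(p_i^2) = 0.5003. Gini = 1 - 0.5003 = 0.4997, which rounds to 0.500.

0.500


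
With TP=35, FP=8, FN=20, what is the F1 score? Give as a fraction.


Precision = 35/43 = 35/43. Recall = 35/55 = 7/11. F1 = 2*P*R/(P+R) = 5/7.

5/7


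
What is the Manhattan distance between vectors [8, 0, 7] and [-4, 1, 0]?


d = sum of absolute differences: |8--4|=12 + |0-1|=1 + |7-0|=7 = 20.

20


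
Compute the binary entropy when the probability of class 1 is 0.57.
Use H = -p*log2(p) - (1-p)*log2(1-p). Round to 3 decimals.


H = -0.57*log2(0.57) - 0.43*log2(0.43) = 0.986.

0.986


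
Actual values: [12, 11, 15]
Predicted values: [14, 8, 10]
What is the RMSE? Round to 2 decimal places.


MSE = 12.6667. RMSE = sqrt(12.6667) = 3.56.

3.56


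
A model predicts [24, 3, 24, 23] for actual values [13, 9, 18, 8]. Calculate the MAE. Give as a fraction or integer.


MAE = (1/4) * (|13-24|=11 + |9-3|=6 + |18-24|=6 + |8-23|=15). Sum = 38. MAE = 19/2.

19/2


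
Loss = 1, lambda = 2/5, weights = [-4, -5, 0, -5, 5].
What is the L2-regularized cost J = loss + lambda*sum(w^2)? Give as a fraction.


L2 sq norm = sum(w^2) = 91. J = 1 + 2/5 * 91 = 187/5.

187/5


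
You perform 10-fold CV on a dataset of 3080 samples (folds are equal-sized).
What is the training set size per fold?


Each validation fold has 3080/10 = 308 samples. Training set = 3080 - 308 = 2772.

2772


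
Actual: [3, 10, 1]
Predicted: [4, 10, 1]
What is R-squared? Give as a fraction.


Mean(y) = 14/3. SS_res = 1. SS_tot = 134/3. R^2 = 1 - 1/(134/3) = 131/134.

131/134


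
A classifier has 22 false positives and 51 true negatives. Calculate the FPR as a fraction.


FPR = FP / (FP + TN) = 22 / 73 = 22/73.

22/73


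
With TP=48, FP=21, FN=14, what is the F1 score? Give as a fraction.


Precision = 48/69 = 16/23. Recall = 48/62 = 24/31. F1 = 2*P*R/(P+R) = 96/131.

96/131


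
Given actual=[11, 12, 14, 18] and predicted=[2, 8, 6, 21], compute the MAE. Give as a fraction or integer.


MAE = (1/4) * (|11-2|=9 + |12-8|=4 + |14-6|=8 + |18-21|=3). Sum = 24. MAE = 6.

6


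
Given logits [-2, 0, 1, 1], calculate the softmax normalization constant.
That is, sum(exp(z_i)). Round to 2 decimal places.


Denom = e^-2=0.1353 + e^0=1.0000 + e^1=2.7183 + e^1=2.7183. Sum = 6.5719, which rounds to 6.57.

6.57


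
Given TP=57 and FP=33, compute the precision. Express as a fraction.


Precision = TP / (TP + FP) = 57 / 90 = 19/30.

19/30


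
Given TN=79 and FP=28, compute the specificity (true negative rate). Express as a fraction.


Specificity = TN / (TN + FP) = 79 / 107 = 79/107.

79/107


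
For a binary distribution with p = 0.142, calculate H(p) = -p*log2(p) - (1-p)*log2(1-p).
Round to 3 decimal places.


H = -0.142*log2(0.142) - 0.858*log2(0.858) = 0.589.

0.589


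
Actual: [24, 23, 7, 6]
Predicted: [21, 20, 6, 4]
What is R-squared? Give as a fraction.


Mean(y) = 15. SS_res = 23. SS_tot = 290. R^2 = 1 - 23/(290) = 267/290.

267/290


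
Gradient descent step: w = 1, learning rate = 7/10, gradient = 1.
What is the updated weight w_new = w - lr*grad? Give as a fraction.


w_new = 1 - 7/10 * 1 = 1 - 7/10 = 3/10.

3/10


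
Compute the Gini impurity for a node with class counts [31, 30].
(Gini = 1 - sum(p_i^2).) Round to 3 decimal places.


Total = 61. Proportions: 31/61, 30/61. sum(p_i^2) = 0.5001. Gini = 1 - 0.5001 = 0.4999, which rounds to 0.500.

0.500


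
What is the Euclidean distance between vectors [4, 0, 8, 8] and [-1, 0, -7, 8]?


d = sqrt(sum of squared differences). (4--1)^2=25, (0-0)^2=0, (8--7)^2=225, (8-8)^2=0. Sum = 250.

sqrt(250)


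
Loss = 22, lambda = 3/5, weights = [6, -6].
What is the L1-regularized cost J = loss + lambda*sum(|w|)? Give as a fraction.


L1 norm = sum(|w|) = 12. J = 22 + 3/5 * 12 = 146/5.

146/5


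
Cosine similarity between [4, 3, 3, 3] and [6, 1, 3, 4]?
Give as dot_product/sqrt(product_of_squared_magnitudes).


dot = 48. |a|^2 = 43, |b|^2 = 62. cos = 48/sqrt(2666).

48/sqrt(2666)


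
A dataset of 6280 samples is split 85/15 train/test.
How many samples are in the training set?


Test set = 6280 * 15% = 942. Training set = 6280 - 942 = 5338.

5338


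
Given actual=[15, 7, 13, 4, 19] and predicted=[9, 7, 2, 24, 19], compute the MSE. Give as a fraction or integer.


MSE = (1/5) * ((15-9)^2=36 + (7-7)^2=0 + (13-2)^2=121 + (4-24)^2=400 + (19-19)^2=0). Sum = 557. MSE = 557/5.

557/5


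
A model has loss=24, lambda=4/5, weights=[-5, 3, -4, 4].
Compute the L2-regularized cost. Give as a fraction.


L2 sq norm = sum(w^2) = 66. J = 24 + 4/5 * 66 = 384/5.

384/5


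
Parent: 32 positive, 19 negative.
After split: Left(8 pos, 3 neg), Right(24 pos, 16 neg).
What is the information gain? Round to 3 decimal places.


H(parent) = 0.9526. H(left) = 0.8454, H(right) = 0.9710. Weighted = (11/51)*0.8454 + (40/51)*0.9710 = 0.9439. IG = 0.9526 - 0.9439 = 0.0087, which rounds to 0.009.

0.009


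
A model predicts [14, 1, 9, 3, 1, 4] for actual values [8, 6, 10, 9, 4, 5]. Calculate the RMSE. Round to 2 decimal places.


MSE = 18.0000. RMSE = sqrt(18.0000) = 4.24.

4.24


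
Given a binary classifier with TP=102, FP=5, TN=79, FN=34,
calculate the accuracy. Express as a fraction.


Accuracy = (TP + TN) / (TP + TN + FP + FN) = (102 + 79) / 220 = 181/220.

181/220


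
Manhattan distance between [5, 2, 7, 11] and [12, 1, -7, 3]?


d = sum of absolute differences: |5-12|=7 + |2-1|=1 + |7--7|=14 + |11-3|=8 = 30.

30


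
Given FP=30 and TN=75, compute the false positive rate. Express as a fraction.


FPR = FP / (FP + TN) = 30 / 105 = 2/7.

2/7


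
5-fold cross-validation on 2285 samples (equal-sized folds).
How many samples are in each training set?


Each validation fold has 2285/5 = 457 samples. Training set = 2285 - 457 = 1828.

1828


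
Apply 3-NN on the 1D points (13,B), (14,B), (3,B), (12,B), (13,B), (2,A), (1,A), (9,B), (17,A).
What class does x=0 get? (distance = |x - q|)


Distances: |13-0|=13, |14-0|=14, |3-0|=3, |12-0|=12, |13-0|=13, |2-0|=2, |1-0|=1, |9-0|=9, |17-0|=17. 3 nearest: (1,A), (2,A), (3,B). Counts: {'A': 2, 'B': 1}. Majority class: A.

A


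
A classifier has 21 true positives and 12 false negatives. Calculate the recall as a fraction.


Recall = TP / (TP + FN) = 21 / 33 = 7/11.

7/11


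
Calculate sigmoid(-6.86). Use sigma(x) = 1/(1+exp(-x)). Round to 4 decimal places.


sigma(-6.86) = 1/(1+e^(6.86)) = 1/(1+953.367067) = 1/954.367067 = 0.0010.

0.0010


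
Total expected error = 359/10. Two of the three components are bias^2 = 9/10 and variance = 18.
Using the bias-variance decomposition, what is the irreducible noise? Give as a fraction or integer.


Total error = bias^2 + variance + irreducible noise. So irreducible noise = 359/10 - 9/10 - 18 = 17.

17


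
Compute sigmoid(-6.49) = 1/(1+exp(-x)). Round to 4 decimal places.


sigma(-6.49) = 1/(1+e^(6.49)) = 1/(1+658.523363) = 1/659.523363 = 0.0015.

0.0015


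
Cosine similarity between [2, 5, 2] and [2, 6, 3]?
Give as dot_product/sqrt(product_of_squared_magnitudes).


dot = 40. |a|^2 = 33, |b|^2 = 49. cos = 40/sqrt(1617).

40/sqrt(1617)


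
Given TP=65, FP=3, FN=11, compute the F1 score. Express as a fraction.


Precision = 65/68 = 65/68. Recall = 65/76 = 65/76. F1 = 2*P*R/(P+R) = 65/72.

65/72


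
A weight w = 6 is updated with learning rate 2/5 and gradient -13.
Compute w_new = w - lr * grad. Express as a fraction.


w_new = 6 - 2/5 * -13 = 6 - -26/5 = 56/5.

56/5


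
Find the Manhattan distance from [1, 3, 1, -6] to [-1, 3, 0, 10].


d = sum of absolute differences: |1--1|=2 + |3-3|=0 + |1-0|=1 + |-6-10|=16 = 19.

19


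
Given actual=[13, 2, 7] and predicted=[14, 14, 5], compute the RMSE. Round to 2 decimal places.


MSE = 49.6667. RMSE = sqrt(49.6667) = 7.05.

7.05


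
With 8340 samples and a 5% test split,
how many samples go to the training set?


Test set = 8340 * 5% = 417. Training set = 8340 - 417 = 7923.

7923


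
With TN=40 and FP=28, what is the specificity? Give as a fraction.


Specificity = TN / (TN + FP) = 40 / 68 = 10/17.

10/17


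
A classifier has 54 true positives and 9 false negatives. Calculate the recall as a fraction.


Recall = TP / (TP + FN) = 54 / 63 = 6/7.

6/7


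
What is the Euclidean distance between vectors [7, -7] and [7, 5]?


d = sqrt(sum of squared differences). (7-7)^2=0, (-7-5)^2=144. Sum = 144.

12


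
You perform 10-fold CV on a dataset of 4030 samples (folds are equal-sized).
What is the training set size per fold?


Each validation fold has 4030/10 = 403 samples. Training set = 4030 - 403 = 3627.

3627


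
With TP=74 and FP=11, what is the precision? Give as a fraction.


Precision = TP / (TP + FP) = 74 / 85 = 74/85.

74/85


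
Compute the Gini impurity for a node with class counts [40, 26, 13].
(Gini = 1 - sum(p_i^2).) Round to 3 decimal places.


Total = 79. Proportions: 40/79, 26/79, 13/79. sum(p_i^2) = 0.3918. Gini = 1 - 0.3918 = 0.6082, which rounds to 0.608.

0.608


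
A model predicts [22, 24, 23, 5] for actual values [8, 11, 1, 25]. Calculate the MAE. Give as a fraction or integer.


MAE = (1/4) * (|8-22|=14 + |11-24|=13 + |1-23|=22 + |25-5|=20). Sum = 69. MAE = 69/4.

69/4


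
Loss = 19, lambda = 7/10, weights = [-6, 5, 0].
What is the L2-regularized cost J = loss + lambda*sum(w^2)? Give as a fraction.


L2 sq norm = sum(w^2) = 61. J = 19 + 7/10 * 61 = 617/10.

617/10


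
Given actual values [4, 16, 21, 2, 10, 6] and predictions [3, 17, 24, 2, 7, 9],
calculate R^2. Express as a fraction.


Mean(y) = 59/6. SS_res = 29. SS_tot = 1637/6. R^2 = 1 - 29/(1637/6) = 1463/1637.

1463/1637


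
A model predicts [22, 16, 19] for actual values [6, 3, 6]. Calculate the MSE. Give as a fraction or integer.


MSE = (1/3) * ((6-22)^2=256 + (3-16)^2=169 + (6-19)^2=169). Sum = 594. MSE = 198.

198


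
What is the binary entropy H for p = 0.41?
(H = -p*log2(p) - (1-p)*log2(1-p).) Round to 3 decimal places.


H = -0.41*log2(0.41) - 0.59*log2(0.59) = 0.977.

0.977


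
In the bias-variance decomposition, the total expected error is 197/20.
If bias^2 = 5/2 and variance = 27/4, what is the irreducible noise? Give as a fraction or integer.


Total error = bias^2 + variance + irreducible noise. So irreducible noise = 197/20 - 5/2 - 27/4 = 3/5.

3/5


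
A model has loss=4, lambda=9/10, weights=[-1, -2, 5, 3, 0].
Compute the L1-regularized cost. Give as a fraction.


L1 norm = sum(|w|) = 11. J = 4 + 9/10 * 11 = 139/10.

139/10


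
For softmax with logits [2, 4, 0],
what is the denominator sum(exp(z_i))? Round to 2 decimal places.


Denom = e^2=7.3891 + e^4=54.5982 + e^0=1.0000. Sum = 62.9873, which rounds to 62.99.

62.99


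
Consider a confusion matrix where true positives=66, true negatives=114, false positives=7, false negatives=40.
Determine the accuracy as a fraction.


Accuracy = (TP + TN) / (TP + TN + FP + FN) = (66 + 114) / 227 = 180/227.

180/227


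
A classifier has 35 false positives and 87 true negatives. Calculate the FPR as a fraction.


FPR = FP / (FP + TN) = 35 / 122 = 35/122.

35/122


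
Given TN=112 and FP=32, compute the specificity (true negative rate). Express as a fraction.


Specificity = TN / (TN + FP) = 112 / 144 = 7/9.

7/9


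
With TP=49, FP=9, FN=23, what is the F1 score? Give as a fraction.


Precision = 49/58 = 49/58. Recall = 49/72 = 49/72. F1 = 2*P*R/(P+R) = 49/65.

49/65


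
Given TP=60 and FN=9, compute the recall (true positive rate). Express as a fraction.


Recall = TP / (TP + FN) = 60 / 69 = 20/23.

20/23


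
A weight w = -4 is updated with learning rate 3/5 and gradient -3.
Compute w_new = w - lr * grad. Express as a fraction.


w_new = -4 - 3/5 * -3 = -4 - -9/5 = -11/5.

-11/5


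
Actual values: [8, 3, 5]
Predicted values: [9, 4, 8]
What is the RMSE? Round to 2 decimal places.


MSE = 3.6667. RMSE = sqrt(3.6667) = 1.91.

1.91


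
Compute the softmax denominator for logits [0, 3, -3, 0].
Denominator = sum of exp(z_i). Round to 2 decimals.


Denom = e^0=1.0000 + e^3=20.0855 + e^-3=0.0498 + e^0=1.0000. Sum = 22.1353, which rounds to 22.14.

22.14


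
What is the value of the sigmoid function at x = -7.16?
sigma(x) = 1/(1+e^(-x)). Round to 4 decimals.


sigma(-7.16) = 1/(1+e^(7.16)) = 1/(1+1286.910933) = 1/1287.910933 = 0.0008.

0.0008


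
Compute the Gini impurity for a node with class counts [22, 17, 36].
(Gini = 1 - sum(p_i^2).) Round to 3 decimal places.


Total = 75. Proportions: 22/75, 17/75, 36/75. sum(p_i^2) = 0.3678. Gini = 1 - 0.3678 = 0.6322, which rounds to 0.632.

0.632


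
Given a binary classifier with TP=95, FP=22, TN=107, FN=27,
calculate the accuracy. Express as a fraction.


Accuracy = (TP + TN) / (TP + TN + FP + FN) = (95 + 107) / 251 = 202/251.

202/251


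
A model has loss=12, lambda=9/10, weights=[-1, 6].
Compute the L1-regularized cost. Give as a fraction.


L1 norm = sum(|w|) = 7. J = 12 + 9/10 * 7 = 183/10.

183/10


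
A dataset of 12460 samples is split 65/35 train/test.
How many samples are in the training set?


Test set = 12460 * 35% = 4361. Training set = 12460 - 4361 = 8099.

8099


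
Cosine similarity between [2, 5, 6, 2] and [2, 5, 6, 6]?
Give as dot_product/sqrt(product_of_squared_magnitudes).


dot = 77. |a|^2 = 69, |b|^2 = 101. cos = 77/sqrt(6969).

77/sqrt(6969)


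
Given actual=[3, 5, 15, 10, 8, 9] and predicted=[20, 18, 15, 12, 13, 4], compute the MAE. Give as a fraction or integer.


MAE = (1/6) * (|3-20|=17 + |5-18|=13 + |15-15|=0 + |10-12|=2 + |8-13|=5 + |9-4|=5). Sum = 42. MAE = 7.

7


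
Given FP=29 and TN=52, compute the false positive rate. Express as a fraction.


FPR = FP / (FP + TN) = 29 / 81 = 29/81.

29/81


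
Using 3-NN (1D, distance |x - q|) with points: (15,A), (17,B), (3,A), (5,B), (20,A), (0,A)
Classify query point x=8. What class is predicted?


Distances: |15-8|=7, |17-8|=9, |3-8|=5, |5-8|=3, |20-8|=12, |0-8|=8. 3 nearest: (5,B), (3,A), (15,A). Counts: {'B': 1, 'A': 2}. Majority class: A.

A


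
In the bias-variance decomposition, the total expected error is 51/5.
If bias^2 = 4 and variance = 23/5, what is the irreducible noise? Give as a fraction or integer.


Total error = bias^2 + variance + irreducible noise. So irreducible noise = 51/5 - 4 - 23/5 = 8/5.

8/5


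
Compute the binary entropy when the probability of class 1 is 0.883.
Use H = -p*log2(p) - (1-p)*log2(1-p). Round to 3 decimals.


H = -0.883*log2(0.883) - 0.117*log2(0.117) = 0.521.

0.521


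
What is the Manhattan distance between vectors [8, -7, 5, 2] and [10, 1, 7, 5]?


d = sum of absolute differences: |8-10|=2 + |-7-1|=8 + |5-7|=2 + |2-5|=3 = 15.

15


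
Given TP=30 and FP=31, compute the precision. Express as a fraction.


Precision = TP / (TP + FP) = 30 / 61 = 30/61.

30/61


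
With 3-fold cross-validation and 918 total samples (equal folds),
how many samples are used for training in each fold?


Each validation fold has 918/3 = 306 samples. Training set = 918 - 306 = 612.

612


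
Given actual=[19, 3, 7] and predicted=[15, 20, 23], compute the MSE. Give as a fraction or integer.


MSE = (1/3) * ((19-15)^2=16 + (3-20)^2=289 + (7-23)^2=256). Sum = 561. MSE = 187.

187


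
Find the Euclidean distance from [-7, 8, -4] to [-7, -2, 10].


d = sqrt(sum of squared differences). (-7--7)^2=0, (8--2)^2=100, (-4-10)^2=196. Sum = 296.

sqrt(296)


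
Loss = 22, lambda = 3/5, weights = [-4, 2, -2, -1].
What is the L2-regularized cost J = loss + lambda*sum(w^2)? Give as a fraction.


L2 sq norm = sum(w^2) = 25. J = 22 + 3/5 * 25 = 37.

37


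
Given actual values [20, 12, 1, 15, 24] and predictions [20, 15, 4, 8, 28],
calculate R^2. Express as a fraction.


Mean(y) = 72/5. SS_res = 83. SS_tot = 1546/5. R^2 = 1 - 83/(1546/5) = 1131/1546.

1131/1546


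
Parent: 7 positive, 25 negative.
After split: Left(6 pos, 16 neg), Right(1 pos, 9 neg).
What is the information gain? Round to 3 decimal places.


H(parent) = 0.7579. H(left) = 0.8454, H(right) = 0.4690. Weighted = (22/32)*0.8454 + (10/32)*0.4690 = 0.7278. IG = 0.7579 - 0.7278 = 0.0301, which rounds to 0.030.

0.030


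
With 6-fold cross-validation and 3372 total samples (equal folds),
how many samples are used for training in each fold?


Each validation fold has 3372/6 = 562 samples. Training set = 3372 - 562 = 2810.

2810


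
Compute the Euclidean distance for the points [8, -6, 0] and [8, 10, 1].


d = sqrt(sum of squared differences). (8-8)^2=0, (-6-10)^2=256, (0-1)^2=1. Sum = 257.

sqrt(257)


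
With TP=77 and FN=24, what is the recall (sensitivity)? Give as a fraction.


Recall = TP / (TP + FN) = 77 / 101 = 77/101.

77/101


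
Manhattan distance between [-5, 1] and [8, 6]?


d = sum of absolute differences: |-5-8|=13 + |1-6|=5 = 18.

18


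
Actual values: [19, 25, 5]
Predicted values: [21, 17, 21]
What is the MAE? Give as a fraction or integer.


MAE = (1/3) * (|19-21|=2 + |25-17|=8 + |5-21|=16). Sum = 26. MAE = 26/3.

26/3


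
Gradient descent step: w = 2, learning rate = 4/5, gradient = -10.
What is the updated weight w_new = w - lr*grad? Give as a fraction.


w_new = 2 - 4/5 * -10 = 2 - -8 = 10.

10


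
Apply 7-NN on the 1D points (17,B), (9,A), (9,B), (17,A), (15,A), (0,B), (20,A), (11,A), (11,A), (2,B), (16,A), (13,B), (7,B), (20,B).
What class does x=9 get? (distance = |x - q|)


Distances: |17-9|=8, |9-9|=0, |9-9|=0, |17-9|=8, |15-9|=6, |0-9|=9, |20-9|=11, |11-9|=2, |11-9|=2, |2-9|=7, |16-9|=7, |13-9|=4, |7-9|=2, |20-9|=11. 7 nearest: (9,A), (9,B), (11,A), (11,A), (7,B), (13,B), (15,A). Counts: {'A': 4, 'B': 3}. Majority class: A.

A


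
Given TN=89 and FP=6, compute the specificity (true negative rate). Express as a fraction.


Specificity = TN / (TN + FP) = 89 / 95 = 89/95.

89/95


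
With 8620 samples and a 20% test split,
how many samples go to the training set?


Test set = 8620 * 20% = 1724. Training set = 8620 - 1724 = 6896.

6896


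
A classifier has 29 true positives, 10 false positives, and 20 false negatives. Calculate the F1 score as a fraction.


Precision = 29/39 = 29/39. Recall = 29/49 = 29/49. F1 = 2*P*R/(P+R) = 29/44.

29/44


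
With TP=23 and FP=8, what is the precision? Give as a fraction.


Precision = TP / (TP + FP) = 23 / 31 = 23/31.

23/31


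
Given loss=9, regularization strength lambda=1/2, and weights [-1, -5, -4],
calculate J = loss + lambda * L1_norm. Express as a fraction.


L1 norm = sum(|w|) = 10. J = 9 + 1/2 * 10 = 14.

14


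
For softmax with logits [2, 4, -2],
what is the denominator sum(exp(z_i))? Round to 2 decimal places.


Denom = e^2=7.3891 + e^4=54.5982 + e^-2=0.1353. Sum = 62.1226, which rounds to 62.12.

62.12


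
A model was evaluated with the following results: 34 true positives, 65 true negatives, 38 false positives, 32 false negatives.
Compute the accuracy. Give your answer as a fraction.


Accuracy = (TP + TN) / (TP + TN + FP + FN) = (34 + 65) / 169 = 99/169.

99/169


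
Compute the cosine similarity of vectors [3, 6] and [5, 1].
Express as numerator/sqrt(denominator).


dot = 21. |a|^2 = 45, |b|^2 = 26. cos = 21/sqrt(1170).

21/sqrt(1170)


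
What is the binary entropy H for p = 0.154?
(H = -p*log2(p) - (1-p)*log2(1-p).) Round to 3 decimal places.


H = -0.154*log2(0.154) - 0.846*log2(0.846) = 0.620.

0.620


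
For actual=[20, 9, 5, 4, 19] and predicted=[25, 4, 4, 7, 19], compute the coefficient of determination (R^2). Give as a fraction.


Mean(y) = 57/5. SS_res = 60. SS_tot = 1166/5. R^2 = 1 - 60/(1166/5) = 433/583.

433/583


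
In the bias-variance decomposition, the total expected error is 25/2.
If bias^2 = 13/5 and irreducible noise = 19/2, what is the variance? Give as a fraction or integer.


Total error = bias^2 + variance + irreducible noise. So variance = 25/2 - 13/5 - 19/2 = 2/5.

2/5


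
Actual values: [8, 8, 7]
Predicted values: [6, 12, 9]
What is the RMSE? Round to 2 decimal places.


MSE = 8.0000. RMSE = sqrt(8.0000) = 2.83.

2.83


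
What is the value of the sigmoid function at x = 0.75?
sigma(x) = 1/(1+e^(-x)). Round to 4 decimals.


sigma(0.75) = 1/(1+e^(-0.75)) = 1/(1+0.472367) = 1/1.472367 = 0.6792.

0.6792


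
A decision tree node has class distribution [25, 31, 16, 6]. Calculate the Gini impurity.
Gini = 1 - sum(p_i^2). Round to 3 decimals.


Total = 78. Proportions: 25/78, 31/78, 16/78, 6/78. sum(p_i^2) = 0.3087. Gini = 1 - 0.3087 = 0.6913, which rounds to 0.691.

0.691


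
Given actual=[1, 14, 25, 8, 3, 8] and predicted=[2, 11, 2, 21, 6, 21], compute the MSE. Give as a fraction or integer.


MSE = (1/6) * ((1-2)^2=1 + (14-11)^2=9 + (25-2)^2=529 + (8-21)^2=169 + (3-6)^2=9 + (8-21)^2=169). Sum = 886. MSE = 443/3.

443/3


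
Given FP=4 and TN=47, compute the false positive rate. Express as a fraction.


FPR = FP / (FP + TN) = 4 / 51 = 4/51.

4/51


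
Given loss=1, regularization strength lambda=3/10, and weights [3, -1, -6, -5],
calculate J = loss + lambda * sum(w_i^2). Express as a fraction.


L2 sq norm = sum(w^2) = 71. J = 1 + 3/10 * 71 = 223/10.

223/10


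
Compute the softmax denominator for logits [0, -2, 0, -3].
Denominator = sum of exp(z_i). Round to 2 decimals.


Denom = e^0=1.0000 + e^-2=0.1353 + e^0=1.0000 + e^-3=0.0498. Sum = 2.1851, which rounds to 2.19.

2.19


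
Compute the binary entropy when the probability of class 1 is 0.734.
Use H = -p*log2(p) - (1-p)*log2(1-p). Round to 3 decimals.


H = -0.734*log2(0.734) - 0.266*log2(0.266) = 0.836.

0.836


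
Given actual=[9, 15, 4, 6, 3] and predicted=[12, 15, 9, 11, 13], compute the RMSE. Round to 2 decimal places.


MSE = 31.8000. RMSE = sqrt(31.8000) = 5.64.

5.64


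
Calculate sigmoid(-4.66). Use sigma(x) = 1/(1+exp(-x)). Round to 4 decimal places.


sigma(-4.66) = 1/(1+e^(4.66)) = 1/(1+105.636082) = 1/106.636082 = 0.0094.

0.0094


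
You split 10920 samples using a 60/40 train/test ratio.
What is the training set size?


Test set = 10920 * 40% = 4368. Training set = 10920 - 4368 = 6552.

6552


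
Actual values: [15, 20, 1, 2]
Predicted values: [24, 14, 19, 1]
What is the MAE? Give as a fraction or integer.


MAE = (1/4) * (|15-24|=9 + |20-14|=6 + |1-19|=18 + |2-1|=1). Sum = 34. MAE = 17/2.

17/2


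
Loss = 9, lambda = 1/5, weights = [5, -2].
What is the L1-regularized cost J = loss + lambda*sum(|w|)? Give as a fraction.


L1 norm = sum(|w|) = 7. J = 9 + 1/5 * 7 = 52/5.

52/5


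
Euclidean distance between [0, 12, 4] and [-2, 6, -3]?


d = sqrt(sum of squared differences). (0--2)^2=4, (12-6)^2=36, (4--3)^2=49. Sum = 89.

sqrt(89)


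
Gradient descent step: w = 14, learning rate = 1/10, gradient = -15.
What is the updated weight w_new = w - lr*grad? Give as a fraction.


w_new = 14 - 1/10 * -15 = 14 - -3/2 = 31/2.

31/2


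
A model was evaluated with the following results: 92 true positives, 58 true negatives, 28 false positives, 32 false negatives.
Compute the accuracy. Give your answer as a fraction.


Accuracy = (TP + TN) / (TP + TN + FP + FN) = (92 + 58) / 210 = 5/7.

5/7


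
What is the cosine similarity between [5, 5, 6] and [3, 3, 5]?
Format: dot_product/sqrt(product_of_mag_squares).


dot = 60. |a|^2 = 86, |b|^2 = 43. cos = 60/sqrt(3698).

60/sqrt(3698)


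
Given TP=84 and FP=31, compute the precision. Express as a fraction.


Precision = TP / (TP + FP) = 84 / 115 = 84/115.

84/115


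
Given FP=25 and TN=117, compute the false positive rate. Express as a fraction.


FPR = FP / (FP + TN) = 25 / 142 = 25/142.

25/142


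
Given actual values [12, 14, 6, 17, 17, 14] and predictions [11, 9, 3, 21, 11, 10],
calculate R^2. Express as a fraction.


Mean(y) = 40/3. SS_res = 103. SS_tot = 250/3. R^2 = 1 - 103/(250/3) = -59/250.

-59/250


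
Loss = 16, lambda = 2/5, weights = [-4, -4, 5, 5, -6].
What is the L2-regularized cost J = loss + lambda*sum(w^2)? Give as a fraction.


L2 sq norm = sum(w^2) = 118. J = 16 + 2/5 * 118 = 316/5.

316/5


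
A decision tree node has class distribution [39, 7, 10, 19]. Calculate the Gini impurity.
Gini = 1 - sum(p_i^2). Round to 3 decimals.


Total = 75. Proportions: 39/75, 7/75, 10/75, 19/75. sum(p_i^2) = 0.3611. Gini = 1 - 0.3611 = 0.6389, which rounds to 0.639.

0.639


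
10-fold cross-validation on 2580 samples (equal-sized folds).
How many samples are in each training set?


Each validation fold has 2580/10 = 258 samples. Training set = 2580 - 258 = 2322.

2322


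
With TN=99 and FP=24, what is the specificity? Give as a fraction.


Specificity = TN / (TN + FP) = 99 / 123 = 33/41.

33/41


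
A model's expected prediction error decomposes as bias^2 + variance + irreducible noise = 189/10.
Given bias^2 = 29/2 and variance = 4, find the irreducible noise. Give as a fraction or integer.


Total error = bias^2 + variance + irreducible noise. So irreducible noise = 189/10 - 29/2 - 4 = 2/5.

2/5


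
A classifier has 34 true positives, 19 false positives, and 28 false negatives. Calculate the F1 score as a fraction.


Precision = 34/53 = 34/53. Recall = 34/62 = 17/31. F1 = 2*P*R/(P+R) = 68/115.

68/115


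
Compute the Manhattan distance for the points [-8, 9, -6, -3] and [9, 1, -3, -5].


d = sum of absolute differences: |-8-9|=17 + |9-1|=8 + |-6--3|=3 + |-3--5|=2 = 30.

30


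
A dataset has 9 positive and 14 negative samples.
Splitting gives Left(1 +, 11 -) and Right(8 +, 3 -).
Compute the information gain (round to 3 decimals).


H(parent) = 0.9656. H(left) = 0.4138, H(right) = 0.8454. Weighted = (12/23)*0.4138 + (11/23)*0.8454 = 0.6202. IG = 0.9656 - 0.6202 = 0.3454, which rounds to 0.345.

0.345


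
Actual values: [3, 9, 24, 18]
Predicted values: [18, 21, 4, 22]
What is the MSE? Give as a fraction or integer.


MSE = (1/4) * ((3-18)^2=225 + (9-21)^2=144 + (24-4)^2=400 + (18-22)^2=16). Sum = 785. MSE = 785/4.

785/4


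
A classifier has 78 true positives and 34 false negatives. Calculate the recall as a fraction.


Recall = TP / (TP + FN) = 78 / 112 = 39/56.

39/56


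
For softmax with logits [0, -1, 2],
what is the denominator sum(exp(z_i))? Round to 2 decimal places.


Denom = e^0=1.0000 + e^-1=0.3679 + e^2=7.3891. Sum = 8.7570, which rounds to 8.76.

8.76


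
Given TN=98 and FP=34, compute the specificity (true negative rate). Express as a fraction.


Specificity = TN / (TN + FP) = 98 / 132 = 49/66.

49/66


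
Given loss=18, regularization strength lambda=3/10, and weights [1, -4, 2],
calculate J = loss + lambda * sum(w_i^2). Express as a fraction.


L2 sq norm = sum(w^2) = 21. J = 18 + 3/10 * 21 = 243/10.

243/10


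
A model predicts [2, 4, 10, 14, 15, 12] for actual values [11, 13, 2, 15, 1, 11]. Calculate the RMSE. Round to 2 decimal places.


MSE = 70.6667. RMSE = sqrt(70.6667) = 8.41.

8.41


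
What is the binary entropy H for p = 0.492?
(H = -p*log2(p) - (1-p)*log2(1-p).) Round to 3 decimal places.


H = -0.492*log2(0.492) - 0.508*log2(0.508) = 1.000.

1.000


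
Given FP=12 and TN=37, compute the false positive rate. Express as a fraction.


FPR = FP / (FP + TN) = 12 / 49 = 12/49.

12/49


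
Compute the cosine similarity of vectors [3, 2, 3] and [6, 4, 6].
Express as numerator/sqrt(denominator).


dot = 44. |a|^2 = 22, |b|^2 = 88. cos = 44/sqrt(1936).

44/sqrt(1936)


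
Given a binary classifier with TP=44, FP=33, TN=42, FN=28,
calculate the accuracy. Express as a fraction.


Accuracy = (TP + TN) / (TP + TN + FP + FN) = (44 + 42) / 147 = 86/147.

86/147


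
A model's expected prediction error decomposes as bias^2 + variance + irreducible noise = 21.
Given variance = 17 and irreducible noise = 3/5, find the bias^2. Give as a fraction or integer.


Total error = bias^2 + variance + irreducible noise. So bias^2 = 21 - 17 - 3/5 = 17/5.

17/5


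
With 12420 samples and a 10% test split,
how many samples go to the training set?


Test set = 12420 * 10% = 1242. Training set = 12420 - 1242 = 11178.

11178


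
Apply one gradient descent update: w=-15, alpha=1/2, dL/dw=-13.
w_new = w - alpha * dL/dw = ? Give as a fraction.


w_new = -15 - 1/2 * -13 = -15 - -13/2 = -17/2.

-17/2


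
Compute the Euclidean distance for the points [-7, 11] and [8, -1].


d = sqrt(sum of squared differences). (-7-8)^2=225, (11--1)^2=144. Sum = 369.

sqrt(369)


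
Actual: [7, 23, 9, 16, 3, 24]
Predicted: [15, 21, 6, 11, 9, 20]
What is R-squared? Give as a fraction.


Mean(y) = 41/3. SS_res = 154. SS_tot = 1138/3. R^2 = 1 - 154/(1138/3) = 338/569.

338/569


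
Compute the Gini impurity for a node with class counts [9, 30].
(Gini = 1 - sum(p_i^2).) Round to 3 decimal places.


Total = 39. Proportions: 9/39, 30/39. sum(p_i^2) = 0.6450. Gini = 1 - 0.6450 = 0.3550, which rounds to 0.355.

0.355


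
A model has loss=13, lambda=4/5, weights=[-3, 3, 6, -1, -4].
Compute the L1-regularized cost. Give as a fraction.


L1 norm = sum(|w|) = 17. J = 13 + 4/5 * 17 = 133/5.

133/5


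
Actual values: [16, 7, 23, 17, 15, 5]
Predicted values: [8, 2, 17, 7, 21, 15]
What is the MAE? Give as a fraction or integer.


MAE = (1/6) * (|16-8|=8 + |7-2|=5 + |23-17|=6 + |17-7|=10 + |15-21|=6 + |5-15|=10). Sum = 45. MAE = 15/2.

15/2


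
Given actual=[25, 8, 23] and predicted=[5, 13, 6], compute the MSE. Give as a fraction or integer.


MSE = (1/3) * ((25-5)^2=400 + (8-13)^2=25 + (23-6)^2=289). Sum = 714. MSE = 238.

238


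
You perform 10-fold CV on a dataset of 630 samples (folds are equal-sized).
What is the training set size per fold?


Each validation fold has 630/10 = 63 samples. Training set = 630 - 63 = 567.

567


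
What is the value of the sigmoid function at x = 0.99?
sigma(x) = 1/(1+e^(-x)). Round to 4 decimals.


sigma(0.99) = 1/(1+e^(-0.99)) = 1/(1+0.371577) = 1/1.371577 = 0.7291.

0.7291


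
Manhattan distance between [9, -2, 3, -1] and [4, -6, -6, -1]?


d = sum of absolute differences: |9-4|=5 + |-2--6|=4 + |3--6|=9 + |-1--1|=0 = 18.

18


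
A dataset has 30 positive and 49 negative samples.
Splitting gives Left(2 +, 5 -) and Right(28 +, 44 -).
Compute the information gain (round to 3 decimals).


H(parent) = 0.9579. H(left) = 0.8631, H(right) = 0.9641. Weighted = (7/79)*0.8631 + (72/79)*0.9641 = 0.9552. IG = 0.9579 - 0.9552 = 0.0027, which rounds to 0.003.

0.003


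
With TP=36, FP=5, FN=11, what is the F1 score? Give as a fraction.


Precision = 36/41 = 36/41. Recall = 36/47 = 36/47. F1 = 2*P*R/(P+R) = 9/11.

9/11


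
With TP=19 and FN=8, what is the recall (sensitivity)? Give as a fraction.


Recall = TP / (TP + FN) = 19 / 27 = 19/27.

19/27


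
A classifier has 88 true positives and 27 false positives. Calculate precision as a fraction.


Precision = TP / (TP + FP) = 88 / 115 = 88/115.

88/115


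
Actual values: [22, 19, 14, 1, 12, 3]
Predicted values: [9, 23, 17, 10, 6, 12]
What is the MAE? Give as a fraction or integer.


MAE = (1/6) * (|22-9|=13 + |19-23|=4 + |14-17|=3 + |1-10|=9 + |12-6|=6 + |3-12|=9). Sum = 44. MAE = 22/3.

22/3


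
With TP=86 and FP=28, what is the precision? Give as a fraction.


Precision = TP / (TP + FP) = 86 / 114 = 43/57.

43/57


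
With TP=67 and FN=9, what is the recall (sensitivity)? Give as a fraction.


Recall = TP / (TP + FN) = 67 / 76 = 67/76.

67/76


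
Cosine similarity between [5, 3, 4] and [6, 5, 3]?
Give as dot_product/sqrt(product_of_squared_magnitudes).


dot = 57. |a|^2 = 50, |b|^2 = 70. cos = 57/sqrt(3500).

57/sqrt(3500)


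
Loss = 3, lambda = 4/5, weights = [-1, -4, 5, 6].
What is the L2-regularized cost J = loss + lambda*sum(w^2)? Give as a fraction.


L2 sq norm = sum(w^2) = 78. J = 3 + 4/5 * 78 = 327/5.

327/5


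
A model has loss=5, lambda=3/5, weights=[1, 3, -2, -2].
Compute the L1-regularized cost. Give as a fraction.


L1 norm = sum(|w|) = 8. J = 5 + 3/5 * 8 = 49/5.

49/5


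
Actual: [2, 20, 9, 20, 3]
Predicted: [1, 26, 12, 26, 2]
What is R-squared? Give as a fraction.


Mean(y) = 54/5. SS_res = 83. SS_tot = 1554/5. R^2 = 1 - 83/(1554/5) = 1139/1554.

1139/1554


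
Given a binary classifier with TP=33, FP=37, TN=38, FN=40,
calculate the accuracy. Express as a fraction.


Accuracy = (TP + TN) / (TP + TN + FP + FN) = (33 + 38) / 148 = 71/148.

71/148


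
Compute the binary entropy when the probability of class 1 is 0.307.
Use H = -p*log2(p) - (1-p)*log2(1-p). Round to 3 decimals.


H = -0.307*log2(0.307) - 0.693*log2(0.693) = 0.890.

0.890


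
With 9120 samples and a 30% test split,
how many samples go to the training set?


Test set = 9120 * 30% = 2736. Training set = 9120 - 2736 = 6384.

6384


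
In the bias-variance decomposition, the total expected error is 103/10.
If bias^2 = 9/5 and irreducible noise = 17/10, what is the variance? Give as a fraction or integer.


Total error = bias^2 + variance + irreducible noise. So variance = 103/10 - 9/5 - 17/10 = 34/5.

34/5


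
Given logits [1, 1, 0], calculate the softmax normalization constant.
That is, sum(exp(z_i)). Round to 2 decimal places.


Denom = e^1=2.7183 + e^1=2.7183 + e^0=1.0000. Sum = 6.4366, which rounds to 6.44.

6.44


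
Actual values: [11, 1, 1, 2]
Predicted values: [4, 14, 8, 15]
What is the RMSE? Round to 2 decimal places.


MSE = 109.0000. RMSE = sqrt(109.0000) = 10.44.

10.44


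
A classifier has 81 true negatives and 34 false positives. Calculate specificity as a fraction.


Specificity = TN / (TN + FP) = 81 / 115 = 81/115.

81/115


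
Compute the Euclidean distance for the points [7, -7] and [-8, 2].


d = sqrt(sum of squared differences). (7--8)^2=225, (-7-2)^2=81. Sum = 306.

sqrt(306)


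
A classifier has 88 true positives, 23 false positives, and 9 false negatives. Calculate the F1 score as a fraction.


Precision = 88/111 = 88/111. Recall = 88/97 = 88/97. F1 = 2*P*R/(P+R) = 11/13.

11/13


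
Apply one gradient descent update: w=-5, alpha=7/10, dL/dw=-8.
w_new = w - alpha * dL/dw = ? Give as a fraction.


w_new = -5 - 7/10 * -8 = -5 - -28/5 = 3/5.

3/5


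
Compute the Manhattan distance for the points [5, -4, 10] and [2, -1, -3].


d = sum of absolute differences: |5-2|=3 + |-4--1|=3 + |10--3|=13 = 19.

19


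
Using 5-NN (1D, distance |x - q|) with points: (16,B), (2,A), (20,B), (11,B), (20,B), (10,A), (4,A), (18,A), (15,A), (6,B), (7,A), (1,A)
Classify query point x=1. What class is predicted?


Distances: |16-1|=15, |2-1|=1, |20-1|=19, |11-1|=10, |20-1|=19, |10-1|=9, |4-1|=3, |18-1|=17, |15-1|=14, |6-1|=5, |7-1|=6, |1-1|=0. 5 nearest: (1,A), (2,A), (4,A), (6,B), (7,A). Counts: {'A': 4, 'B': 1}. Majority class: A.

A


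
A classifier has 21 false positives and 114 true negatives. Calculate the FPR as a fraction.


FPR = FP / (FP + TN) = 21 / 135 = 7/45.

7/45


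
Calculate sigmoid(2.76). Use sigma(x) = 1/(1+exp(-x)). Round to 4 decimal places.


sigma(2.76) = 1/(1+e^(-2.76)) = 1/(1+0.063292) = 1/1.063292 = 0.9405.

0.9405


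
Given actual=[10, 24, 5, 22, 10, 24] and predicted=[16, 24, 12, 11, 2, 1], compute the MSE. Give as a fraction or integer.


MSE = (1/6) * ((10-16)^2=36 + (24-24)^2=0 + (5-12)^2=49 + (22-11)^2=121 + (10-2)^2=64 + (24-1)^2=529). Sum = 799. MSE = 799/6.

799/6


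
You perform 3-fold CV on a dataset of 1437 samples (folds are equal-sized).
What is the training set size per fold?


Each validation fold has 1437/3 = 479 samples. Training set = 1437 - 479 = 958.

958


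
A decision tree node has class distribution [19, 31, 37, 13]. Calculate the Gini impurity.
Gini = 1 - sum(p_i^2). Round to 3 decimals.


Total = 100. Proportions: 19/100, 31/100, 37/100, 13/100. sum(p_i^2) = 0.2860. Gini = 1 - 0.2860 = 0.7140, which rounds to 0.714.

0.714


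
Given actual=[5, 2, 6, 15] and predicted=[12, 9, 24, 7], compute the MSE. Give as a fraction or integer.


MSE = (1/4) * ((5-12)^2=49 + (2-9)^2=49 + (6-24)^2=324 + (15-7)^2=64). Sum = 486. MSE = 243/2.

243/2


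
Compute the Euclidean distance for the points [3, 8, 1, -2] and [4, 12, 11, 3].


d = sqrt(sum of squared differences). (3-4)^2=1, (8-12)^2=16, (1-11)^2=100, (-2-3)^2=25. Sum = 142.

sqrt(142)


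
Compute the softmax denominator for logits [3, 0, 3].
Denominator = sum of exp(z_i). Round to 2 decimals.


Denom = e^3=20.0855 + e^0=1.0000 + e^3=20.0855. Sum = 41.1710, which rounds to 41.17.

41.17


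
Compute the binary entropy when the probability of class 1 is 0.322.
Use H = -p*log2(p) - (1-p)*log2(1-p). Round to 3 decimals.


H = -0.322*log2(0.322) - 0.678*log2(0.678) = 0.907.

0.907


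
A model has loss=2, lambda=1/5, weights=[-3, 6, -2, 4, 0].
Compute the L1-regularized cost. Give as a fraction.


L1 norm = sum(|w|) = 15. J = 2 + 1/5 * 15 = 5.

5


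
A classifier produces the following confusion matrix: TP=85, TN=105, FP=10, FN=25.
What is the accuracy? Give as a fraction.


Accuracy = (TP + TN) / (TP + TN + FP + FN) = (85 + 105) / 225 = 38/45.

38/45


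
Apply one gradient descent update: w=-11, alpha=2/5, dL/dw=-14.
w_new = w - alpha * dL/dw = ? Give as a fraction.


w_new = -11 - 2/5 * -14 = -11 - -28/5 = -27/5.

-27/5


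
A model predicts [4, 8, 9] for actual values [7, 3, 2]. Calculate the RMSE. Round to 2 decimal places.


MSE = 27.6667. RMSE = sqrt(27.6667) = 5.26.

5.26


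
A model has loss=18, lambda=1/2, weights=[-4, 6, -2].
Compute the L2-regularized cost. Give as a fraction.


L2 sq norm = sum(w^2) = 56. J = 18 + 1/2 * 56 = 46.

46


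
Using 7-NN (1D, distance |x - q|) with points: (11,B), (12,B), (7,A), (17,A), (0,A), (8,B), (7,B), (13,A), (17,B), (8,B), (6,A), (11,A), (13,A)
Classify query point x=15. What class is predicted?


Distances: |11-15|=4, |12-15|=3, |7-15|=8, |17-15|=2, |0-15|=15, |8-15|=7, |7-15|=8, |13-15|=2, |17-15|=2, |8-15|=7, |6-15|=9, |11-15|=4, |13-15|=2. 7 nearest: (17,A), (13,A), (13,A), (17,B), (12,B), (11,A), (11,B). Counts: {'A': 4, 'B': 3}. Majority class: A.

A
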